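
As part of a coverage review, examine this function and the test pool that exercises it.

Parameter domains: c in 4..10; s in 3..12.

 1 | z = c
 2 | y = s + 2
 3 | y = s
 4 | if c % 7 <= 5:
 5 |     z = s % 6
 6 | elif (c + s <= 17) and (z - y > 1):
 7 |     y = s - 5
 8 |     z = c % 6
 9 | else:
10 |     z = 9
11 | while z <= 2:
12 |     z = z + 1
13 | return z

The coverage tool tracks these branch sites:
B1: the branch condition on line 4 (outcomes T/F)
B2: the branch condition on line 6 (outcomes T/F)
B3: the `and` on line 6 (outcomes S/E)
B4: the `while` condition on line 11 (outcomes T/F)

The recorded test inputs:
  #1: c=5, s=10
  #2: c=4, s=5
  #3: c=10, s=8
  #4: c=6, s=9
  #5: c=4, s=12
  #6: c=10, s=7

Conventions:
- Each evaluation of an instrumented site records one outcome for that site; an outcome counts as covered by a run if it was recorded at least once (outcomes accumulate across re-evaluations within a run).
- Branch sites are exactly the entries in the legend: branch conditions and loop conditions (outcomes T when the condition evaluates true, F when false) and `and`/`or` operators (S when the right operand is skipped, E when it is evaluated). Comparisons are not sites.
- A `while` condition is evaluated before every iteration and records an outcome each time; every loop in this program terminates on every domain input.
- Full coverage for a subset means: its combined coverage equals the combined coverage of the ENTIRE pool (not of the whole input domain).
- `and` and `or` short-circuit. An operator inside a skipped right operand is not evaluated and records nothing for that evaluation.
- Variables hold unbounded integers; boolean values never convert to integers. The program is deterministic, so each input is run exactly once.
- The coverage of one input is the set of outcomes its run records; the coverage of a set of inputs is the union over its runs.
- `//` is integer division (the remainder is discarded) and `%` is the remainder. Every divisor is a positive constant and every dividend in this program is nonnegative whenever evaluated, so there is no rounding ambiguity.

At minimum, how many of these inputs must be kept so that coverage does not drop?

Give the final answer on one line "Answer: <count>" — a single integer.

#1 (c=5, s=10) -> B1->T, B4->F; covered: B1=T, B4=F
#2 (c=4, s=5) -> B1->T, B4->F; covered: B1=T, B4=F
#3 (c=10, s=8) -> B1->T, B4->T, B4->F; covered: B1=T, B4=T, B4=F
#4 (c=6, s=9) -> B1->F, B3->E, B2->F, B4->F; covered: B1=F, B2=F, B3=E, B4=F
#5 (c=4, s=12) -> B1->T, B4->T, B4->T, B4->T, B4->F; covered: B1=T, B4=T, B4=F
#6 (c=10, s=7) -> B1->T, B4->T, B4->T, B4->F; covered: B1=T, B4=T, B4=F
the full pool covers 6 outcomes: B1=T, B1=F, B2=F, B3=E, B4=T, B4=F
every size-1 subset falls short of the 6 outcomes (best: 4/6)
at size 2, {3, 4} reaches all 6 outcomes; every lexicographically earlier size-2 subset fails

Answer: 2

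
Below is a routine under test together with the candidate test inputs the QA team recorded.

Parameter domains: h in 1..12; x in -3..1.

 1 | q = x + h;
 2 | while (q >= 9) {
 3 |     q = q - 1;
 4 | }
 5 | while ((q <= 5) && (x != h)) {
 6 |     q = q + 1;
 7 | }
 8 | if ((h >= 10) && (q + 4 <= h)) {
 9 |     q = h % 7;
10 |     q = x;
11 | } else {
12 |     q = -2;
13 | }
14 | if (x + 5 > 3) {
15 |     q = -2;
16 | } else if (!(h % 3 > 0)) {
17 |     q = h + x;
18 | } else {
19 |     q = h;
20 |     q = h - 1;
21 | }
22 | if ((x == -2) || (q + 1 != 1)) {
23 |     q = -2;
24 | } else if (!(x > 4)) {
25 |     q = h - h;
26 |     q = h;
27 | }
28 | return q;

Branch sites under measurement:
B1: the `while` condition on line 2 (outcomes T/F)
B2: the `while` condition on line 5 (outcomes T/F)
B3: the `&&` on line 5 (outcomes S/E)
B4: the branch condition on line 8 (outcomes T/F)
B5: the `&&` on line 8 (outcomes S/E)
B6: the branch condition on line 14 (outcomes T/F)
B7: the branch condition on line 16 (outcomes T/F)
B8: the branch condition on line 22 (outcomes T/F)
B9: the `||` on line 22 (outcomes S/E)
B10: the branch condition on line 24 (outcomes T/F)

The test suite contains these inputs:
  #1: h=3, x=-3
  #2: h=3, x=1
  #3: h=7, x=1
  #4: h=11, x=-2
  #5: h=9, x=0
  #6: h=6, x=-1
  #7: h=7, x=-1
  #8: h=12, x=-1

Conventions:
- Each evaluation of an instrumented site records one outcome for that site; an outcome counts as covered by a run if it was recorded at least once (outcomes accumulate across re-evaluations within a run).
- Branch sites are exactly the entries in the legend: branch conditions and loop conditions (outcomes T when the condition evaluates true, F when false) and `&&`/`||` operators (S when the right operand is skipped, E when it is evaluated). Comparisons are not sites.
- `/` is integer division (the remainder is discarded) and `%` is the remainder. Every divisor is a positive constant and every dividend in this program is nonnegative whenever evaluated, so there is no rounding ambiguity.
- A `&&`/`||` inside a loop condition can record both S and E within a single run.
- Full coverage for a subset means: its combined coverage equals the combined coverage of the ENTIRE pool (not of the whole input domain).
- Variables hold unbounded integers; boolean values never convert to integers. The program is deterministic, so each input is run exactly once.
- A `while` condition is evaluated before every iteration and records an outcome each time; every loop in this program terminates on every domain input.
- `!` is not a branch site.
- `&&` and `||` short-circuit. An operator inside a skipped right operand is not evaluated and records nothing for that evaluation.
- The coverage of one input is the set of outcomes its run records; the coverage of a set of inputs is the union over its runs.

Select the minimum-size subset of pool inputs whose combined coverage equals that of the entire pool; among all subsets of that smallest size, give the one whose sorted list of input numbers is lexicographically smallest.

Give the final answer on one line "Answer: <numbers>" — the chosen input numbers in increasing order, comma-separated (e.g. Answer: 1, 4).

input #1, h=3, x=-3: outcomes B1=F, B2=T, B2=F, B3=S, B3=E, B4=F, B5=S, B6=F, B7=T, B8=F, B9=E, B10=T
input #2, h=3, x=1: outcomes B1=F, B2=T, B2=F, B3=S, B3=E, B4=F, B5=S, B6=T, B8=T, B9=E
input #3, h=7, x=1: outcomes B1=F, B2=F, B3=S, B4=F, B5=S, B6=T, B8=T, B9=E
input #4, h=11, x=-2: outcomes B1=T, B1=F, B2=F, B3=S, B4=F, B5=E, B6=F, B7=F, B8=T, B9=S
input #5, h=9, x=0: outcomes B1=T, B1=F, B2=F, B3=S, B4=F, B5=S, B6=T, B8=T, B9=E
input #6, h=6, x=-1: outcomes B1=F, B2=T, B2=F, B3=S, B3=E, B4=F, B5=S, B6=T, B8=T, B9=E
input #7, h=7, x=-1: outcomes B1=F, B2=F, B3=S, B4=F, B5=S, B6=T, B8=T, B9=E
input #8, h=12, x=-1: outcomes B1=T, B1=F, B2=F, B3=S, B4=T, B5=E, B6=T, B8=T, B9=E
pool-wide coverage (19 outcomes): B1=T, B1=F, B2=T, B2=F, B3=S, B3=E, B4=T, B4=F, B5=S, B5=E, B6=T, B6=F, B7=T, B7=F, B8=T, B8=F, B9=S, B9=E, B10=T
every size-1 subset falls short of the 19 outcomes (best: 12/19)
every size-2 subset falls short of the 19 outcomes (best: 17/19)
size 3: inputs {1, 4, 8} cover all 19 outcomes, and no lexicographically smaller subset of this size does

Answer: 1, 4, 8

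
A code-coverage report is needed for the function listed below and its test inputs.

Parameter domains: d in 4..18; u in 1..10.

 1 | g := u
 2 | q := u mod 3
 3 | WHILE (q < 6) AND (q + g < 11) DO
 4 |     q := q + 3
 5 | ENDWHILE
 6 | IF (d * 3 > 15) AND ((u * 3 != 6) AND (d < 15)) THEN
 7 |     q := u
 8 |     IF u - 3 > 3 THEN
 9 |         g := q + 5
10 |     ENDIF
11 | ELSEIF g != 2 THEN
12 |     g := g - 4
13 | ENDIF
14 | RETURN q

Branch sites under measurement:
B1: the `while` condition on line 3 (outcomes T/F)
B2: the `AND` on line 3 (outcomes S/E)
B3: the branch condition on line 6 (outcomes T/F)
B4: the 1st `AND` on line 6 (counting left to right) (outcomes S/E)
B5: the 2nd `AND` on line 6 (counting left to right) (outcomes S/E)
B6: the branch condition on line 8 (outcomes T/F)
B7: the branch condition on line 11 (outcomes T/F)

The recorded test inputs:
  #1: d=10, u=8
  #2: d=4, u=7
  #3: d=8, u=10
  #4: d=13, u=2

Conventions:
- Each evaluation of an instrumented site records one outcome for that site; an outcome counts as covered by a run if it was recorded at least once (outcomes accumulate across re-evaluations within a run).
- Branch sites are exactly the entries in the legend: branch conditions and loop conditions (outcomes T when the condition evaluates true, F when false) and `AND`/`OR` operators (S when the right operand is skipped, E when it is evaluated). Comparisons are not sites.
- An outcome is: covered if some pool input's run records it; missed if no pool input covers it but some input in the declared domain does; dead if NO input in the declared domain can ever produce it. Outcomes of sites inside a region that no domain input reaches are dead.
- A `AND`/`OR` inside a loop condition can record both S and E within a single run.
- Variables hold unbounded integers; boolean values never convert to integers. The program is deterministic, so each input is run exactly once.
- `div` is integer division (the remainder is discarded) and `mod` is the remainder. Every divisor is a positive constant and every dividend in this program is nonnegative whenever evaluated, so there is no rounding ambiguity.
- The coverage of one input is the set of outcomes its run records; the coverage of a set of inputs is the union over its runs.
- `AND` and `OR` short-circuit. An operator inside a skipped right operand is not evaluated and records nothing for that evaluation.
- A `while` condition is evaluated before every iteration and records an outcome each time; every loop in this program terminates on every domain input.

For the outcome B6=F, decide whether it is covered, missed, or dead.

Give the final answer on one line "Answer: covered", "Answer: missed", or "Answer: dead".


no pool input records B6=F
but domain input (d=6, u=1) does record it -> reachable, so missed
Answer: missed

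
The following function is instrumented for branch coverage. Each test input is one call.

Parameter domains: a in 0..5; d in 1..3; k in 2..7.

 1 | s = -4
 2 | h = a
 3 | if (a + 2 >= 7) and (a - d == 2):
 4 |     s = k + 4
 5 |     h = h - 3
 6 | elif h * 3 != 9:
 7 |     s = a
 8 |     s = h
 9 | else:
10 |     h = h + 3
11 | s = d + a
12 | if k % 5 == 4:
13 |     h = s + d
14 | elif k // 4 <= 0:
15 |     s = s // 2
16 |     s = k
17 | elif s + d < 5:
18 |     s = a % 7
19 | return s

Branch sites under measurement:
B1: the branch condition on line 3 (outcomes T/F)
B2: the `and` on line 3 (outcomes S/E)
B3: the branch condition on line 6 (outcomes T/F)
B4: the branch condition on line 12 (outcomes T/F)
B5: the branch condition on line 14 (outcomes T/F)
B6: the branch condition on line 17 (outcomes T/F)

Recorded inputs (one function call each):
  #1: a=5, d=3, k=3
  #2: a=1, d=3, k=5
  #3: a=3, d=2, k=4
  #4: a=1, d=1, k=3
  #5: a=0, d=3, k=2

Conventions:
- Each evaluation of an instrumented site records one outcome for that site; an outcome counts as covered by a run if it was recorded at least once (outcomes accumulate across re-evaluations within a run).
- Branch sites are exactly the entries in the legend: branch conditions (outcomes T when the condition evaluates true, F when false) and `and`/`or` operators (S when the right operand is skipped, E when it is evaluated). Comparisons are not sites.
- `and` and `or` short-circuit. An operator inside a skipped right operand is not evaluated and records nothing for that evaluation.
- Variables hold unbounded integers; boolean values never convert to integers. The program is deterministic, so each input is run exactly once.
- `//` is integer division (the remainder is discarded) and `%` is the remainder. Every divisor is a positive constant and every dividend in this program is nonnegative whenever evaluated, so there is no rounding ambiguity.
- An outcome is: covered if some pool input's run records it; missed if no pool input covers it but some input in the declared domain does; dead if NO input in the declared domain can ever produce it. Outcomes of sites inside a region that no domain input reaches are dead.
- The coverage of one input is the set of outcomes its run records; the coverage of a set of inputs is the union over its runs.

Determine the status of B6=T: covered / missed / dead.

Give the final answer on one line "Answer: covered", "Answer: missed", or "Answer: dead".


no pool input records B6=T
but domain input (a=0, d=1, k=5) does record it -> reachable, so missed
Answer: missed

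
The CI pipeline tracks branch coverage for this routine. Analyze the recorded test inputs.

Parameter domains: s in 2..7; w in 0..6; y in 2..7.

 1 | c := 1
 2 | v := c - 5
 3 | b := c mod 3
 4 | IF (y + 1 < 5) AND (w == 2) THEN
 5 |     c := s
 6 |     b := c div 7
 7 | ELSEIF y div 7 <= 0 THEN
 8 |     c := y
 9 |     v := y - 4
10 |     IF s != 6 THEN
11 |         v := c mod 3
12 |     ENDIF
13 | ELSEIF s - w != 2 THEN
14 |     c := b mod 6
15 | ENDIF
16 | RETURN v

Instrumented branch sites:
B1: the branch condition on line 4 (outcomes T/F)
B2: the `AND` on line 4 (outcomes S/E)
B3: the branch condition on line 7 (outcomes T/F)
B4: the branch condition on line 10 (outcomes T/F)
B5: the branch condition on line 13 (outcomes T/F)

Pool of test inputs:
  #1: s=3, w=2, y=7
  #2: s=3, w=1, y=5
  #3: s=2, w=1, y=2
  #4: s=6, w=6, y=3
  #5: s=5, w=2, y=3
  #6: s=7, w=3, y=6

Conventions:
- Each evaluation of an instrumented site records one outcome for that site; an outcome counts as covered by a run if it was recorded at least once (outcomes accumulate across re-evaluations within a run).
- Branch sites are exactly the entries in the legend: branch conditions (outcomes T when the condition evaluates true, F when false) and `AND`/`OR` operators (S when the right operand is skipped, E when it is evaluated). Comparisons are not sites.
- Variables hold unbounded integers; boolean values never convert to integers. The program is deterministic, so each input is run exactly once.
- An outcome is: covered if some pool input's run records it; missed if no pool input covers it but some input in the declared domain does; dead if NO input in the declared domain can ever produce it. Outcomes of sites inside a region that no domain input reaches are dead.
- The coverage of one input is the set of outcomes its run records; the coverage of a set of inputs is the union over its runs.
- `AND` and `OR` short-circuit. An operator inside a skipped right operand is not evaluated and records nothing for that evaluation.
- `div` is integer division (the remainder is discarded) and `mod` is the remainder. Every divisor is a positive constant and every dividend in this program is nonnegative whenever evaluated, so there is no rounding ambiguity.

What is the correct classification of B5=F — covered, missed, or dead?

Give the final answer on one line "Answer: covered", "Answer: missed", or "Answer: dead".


no pool input records B5=F
but domain input (s=2, w=0, y=7) does record it -> reachable, so missed
Answer: missed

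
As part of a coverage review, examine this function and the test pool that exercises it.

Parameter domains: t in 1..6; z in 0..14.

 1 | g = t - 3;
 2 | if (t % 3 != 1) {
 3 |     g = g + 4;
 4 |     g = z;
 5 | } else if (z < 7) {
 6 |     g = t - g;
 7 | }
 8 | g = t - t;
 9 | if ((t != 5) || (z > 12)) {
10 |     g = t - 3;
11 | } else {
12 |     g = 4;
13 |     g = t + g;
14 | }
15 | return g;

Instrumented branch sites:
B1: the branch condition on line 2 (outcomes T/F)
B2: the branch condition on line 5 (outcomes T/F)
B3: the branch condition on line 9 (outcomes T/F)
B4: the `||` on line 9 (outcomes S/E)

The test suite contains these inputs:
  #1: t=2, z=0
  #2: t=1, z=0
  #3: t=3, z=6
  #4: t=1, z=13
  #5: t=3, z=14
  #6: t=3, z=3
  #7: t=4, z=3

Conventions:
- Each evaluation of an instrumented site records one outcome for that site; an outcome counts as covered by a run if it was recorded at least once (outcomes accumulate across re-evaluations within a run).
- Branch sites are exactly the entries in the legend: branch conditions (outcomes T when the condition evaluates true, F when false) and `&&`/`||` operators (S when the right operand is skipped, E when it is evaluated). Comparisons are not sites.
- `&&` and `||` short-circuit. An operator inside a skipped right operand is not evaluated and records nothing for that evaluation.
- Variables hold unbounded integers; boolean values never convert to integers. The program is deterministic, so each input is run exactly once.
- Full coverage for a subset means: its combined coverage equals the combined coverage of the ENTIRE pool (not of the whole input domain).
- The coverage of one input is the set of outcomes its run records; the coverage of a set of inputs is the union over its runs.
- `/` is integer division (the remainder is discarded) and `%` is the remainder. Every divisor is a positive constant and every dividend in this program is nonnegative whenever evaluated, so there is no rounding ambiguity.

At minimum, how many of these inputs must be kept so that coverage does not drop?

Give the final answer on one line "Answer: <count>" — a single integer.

test 1 (t=2, z=0) fires B1->T, B4->S, B3->T; hits B1=T, B3=T, B4=S
test 2 (t=1, z=0) fires B1->F, B2->T, B4->S, B3->T; hits B1=F, B2=T, B3=T, B4=S
test 3 (t=3, z=6) fires B1->T, B4->S, B3->T; hits B1=T, B3=T, B4=S
test 4 (t=1, z=13) fires B1->F, B2->F, B4->S, B3->T; hits B1=F, B2=F, B3=T, B4=S
test 5 (t=3, z=14) fires B1->T, B4->S, B3->T; hits B1=T, B3=T, B4=S
test 6 (t=3, z=3) fires B1->T, B4->S, B3->T; hits B1=T, B3=T, B4=S
test 7 (t=4, z=3) fires B1->F, B2->T, B4->S, B3->T; hits B1=F, B2=T, B3=T, B4=S
pool-wide coverage (6 outcomes): B1=T, B1=F, B2=T, B2=F, B3=T, B4=S
every size-1 subset falls short of the 6 outcomes (best: 4/6)
every size-2 subset falls short of the 6 outcomes (best: 5/6)
inputs {1, 2, 4} (size 3) cover everything; no size-3 subset with a lexicographically smaller index list covers all 6

Answer: 3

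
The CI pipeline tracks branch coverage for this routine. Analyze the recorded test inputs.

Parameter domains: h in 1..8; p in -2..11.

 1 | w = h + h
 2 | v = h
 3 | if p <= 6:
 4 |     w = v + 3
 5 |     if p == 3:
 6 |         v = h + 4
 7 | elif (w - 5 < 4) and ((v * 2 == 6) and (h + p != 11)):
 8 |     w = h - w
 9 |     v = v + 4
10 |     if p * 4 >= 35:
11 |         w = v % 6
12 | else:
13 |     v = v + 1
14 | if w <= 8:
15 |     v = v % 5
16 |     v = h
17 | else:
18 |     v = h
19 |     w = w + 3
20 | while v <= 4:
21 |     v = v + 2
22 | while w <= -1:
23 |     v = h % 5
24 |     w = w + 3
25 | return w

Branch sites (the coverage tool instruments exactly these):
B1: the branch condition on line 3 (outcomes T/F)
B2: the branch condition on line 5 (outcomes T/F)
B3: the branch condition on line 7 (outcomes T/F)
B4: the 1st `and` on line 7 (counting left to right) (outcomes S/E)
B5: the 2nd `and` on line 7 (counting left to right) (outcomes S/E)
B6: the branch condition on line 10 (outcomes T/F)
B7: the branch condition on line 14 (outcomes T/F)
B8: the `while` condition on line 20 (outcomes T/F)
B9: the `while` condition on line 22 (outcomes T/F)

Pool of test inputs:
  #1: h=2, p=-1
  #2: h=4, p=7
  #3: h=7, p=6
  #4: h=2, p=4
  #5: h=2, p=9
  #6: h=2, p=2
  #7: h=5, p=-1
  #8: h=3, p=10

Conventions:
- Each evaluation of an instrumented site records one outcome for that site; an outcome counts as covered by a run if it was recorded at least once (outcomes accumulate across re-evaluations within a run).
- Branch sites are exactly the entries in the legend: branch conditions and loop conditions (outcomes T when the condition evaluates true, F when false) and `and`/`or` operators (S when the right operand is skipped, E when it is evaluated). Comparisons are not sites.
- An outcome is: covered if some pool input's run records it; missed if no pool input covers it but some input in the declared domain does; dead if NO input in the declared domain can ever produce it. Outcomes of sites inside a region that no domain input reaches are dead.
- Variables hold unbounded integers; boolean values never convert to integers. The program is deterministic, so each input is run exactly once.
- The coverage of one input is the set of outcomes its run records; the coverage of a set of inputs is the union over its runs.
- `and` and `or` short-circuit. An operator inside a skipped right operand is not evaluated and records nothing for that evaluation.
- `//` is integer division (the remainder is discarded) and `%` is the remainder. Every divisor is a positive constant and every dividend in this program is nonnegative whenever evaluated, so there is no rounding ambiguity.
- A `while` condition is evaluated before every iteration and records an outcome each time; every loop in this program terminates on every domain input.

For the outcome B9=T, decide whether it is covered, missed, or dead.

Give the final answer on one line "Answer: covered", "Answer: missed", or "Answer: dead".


no pool input records B9=T
but domain input (h=3, p=7) does record it -> reachable, so missed
Answer: missed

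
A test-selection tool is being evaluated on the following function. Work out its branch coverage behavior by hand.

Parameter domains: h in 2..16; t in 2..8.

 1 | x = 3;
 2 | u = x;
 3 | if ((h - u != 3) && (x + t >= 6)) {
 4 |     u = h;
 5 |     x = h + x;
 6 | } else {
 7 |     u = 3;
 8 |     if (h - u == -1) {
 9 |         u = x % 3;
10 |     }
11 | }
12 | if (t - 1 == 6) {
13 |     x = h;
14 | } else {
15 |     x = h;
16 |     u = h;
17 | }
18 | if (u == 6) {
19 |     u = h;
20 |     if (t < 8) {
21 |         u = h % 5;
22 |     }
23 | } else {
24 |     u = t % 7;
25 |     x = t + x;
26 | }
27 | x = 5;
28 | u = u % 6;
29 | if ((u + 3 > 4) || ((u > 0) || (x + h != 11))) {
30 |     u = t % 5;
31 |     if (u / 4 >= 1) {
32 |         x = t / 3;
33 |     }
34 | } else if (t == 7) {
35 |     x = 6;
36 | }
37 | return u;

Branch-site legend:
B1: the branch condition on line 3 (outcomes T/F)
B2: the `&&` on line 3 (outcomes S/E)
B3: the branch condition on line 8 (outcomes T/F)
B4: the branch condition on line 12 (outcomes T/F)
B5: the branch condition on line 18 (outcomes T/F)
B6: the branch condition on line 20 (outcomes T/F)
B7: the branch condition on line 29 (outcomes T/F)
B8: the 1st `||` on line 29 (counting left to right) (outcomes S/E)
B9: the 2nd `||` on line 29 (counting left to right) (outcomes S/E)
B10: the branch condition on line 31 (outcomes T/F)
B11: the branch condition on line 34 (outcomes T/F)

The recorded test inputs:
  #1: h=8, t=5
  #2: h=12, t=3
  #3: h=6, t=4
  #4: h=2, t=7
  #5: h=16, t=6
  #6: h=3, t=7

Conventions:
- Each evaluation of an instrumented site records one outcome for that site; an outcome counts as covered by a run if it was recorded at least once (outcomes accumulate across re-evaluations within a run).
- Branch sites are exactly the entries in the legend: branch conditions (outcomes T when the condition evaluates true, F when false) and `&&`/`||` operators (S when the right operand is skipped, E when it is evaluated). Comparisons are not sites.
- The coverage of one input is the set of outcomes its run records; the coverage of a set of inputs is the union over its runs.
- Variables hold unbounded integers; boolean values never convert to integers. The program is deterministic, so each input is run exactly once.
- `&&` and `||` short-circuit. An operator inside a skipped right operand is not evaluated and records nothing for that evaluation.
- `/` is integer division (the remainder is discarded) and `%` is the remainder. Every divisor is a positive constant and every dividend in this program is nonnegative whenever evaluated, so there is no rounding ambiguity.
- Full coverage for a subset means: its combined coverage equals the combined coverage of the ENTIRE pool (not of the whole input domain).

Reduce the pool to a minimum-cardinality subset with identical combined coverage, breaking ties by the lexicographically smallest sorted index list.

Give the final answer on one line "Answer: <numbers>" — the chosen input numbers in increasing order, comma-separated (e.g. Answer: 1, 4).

#1 (h=8, t=5) -> B2->E, B1->T, B4->F, B5->F, B8->S, B7->T, B10->F; covered: B1=T, B2=E, B4=F, B5=F, B7=T, B8=S, B10=F
#2 (h=12, t=3) -> B2->E, B1->T, B4->F, B5->F, B8->S, B7->T, B10->F; covered: B1=T, B2=E, B4=F, B5=F, B7=T, B8=S, B10=F
#3 (h=6, t=4) -> B2->S, B1->F, B3->F, B4->F, B5->T, B6->T, B8->E, B9->S, B7->T, B10->T; covered: B1=F, B2=S, B3=F, B4=F, B5=T, B6=T, B7=T, B8=E, B9=S, B10=T
#4 (h=2, t=7) -> B2->E, B1->T, B4->T, B5->F, B8->E, B9->E, B7->T, B10->F; covered: B1=T, B2=E, B4=T, B5=F, B7=T, B8=E, B9=E, B10=F
#5 (h=16, t=6) -> B2->E, B1->T, B4->F, B5->F, B8->E, B9->E, B7->T, B10->F; covered: B1=T, B2=E, B4=F, B5=F, B7=T, B8=E, B9=E, B10=F
#6 (h=3, t=7) -> B2->E, B1->T, B4->T, B5->F, B8->E, B9->E, B7->T, B10->F; covered: B1=T, B2=E, B4=T, B5=F, B7=T, B8=E, B9=E, B10=F
the full pool covers 17 outcomes: B1=T, B1=F, B2=S, B2=E, B3=F, B4=T, B4=F, B5=T, B5=F, B6=T, B7=T, B8=S, B8=E, B9=S, B9=E, B10=T, B10=F
no size-1 subset reaches all 17 outcomes (best union: 10/17)
no size-2 subset reaches all 17 outcomes (best union: 16/17)
at size 3, {1, 3, 4} reaches all 17 outcomes; every lexicographically earlier size-3 subset fails

Answer: 1, 3, 4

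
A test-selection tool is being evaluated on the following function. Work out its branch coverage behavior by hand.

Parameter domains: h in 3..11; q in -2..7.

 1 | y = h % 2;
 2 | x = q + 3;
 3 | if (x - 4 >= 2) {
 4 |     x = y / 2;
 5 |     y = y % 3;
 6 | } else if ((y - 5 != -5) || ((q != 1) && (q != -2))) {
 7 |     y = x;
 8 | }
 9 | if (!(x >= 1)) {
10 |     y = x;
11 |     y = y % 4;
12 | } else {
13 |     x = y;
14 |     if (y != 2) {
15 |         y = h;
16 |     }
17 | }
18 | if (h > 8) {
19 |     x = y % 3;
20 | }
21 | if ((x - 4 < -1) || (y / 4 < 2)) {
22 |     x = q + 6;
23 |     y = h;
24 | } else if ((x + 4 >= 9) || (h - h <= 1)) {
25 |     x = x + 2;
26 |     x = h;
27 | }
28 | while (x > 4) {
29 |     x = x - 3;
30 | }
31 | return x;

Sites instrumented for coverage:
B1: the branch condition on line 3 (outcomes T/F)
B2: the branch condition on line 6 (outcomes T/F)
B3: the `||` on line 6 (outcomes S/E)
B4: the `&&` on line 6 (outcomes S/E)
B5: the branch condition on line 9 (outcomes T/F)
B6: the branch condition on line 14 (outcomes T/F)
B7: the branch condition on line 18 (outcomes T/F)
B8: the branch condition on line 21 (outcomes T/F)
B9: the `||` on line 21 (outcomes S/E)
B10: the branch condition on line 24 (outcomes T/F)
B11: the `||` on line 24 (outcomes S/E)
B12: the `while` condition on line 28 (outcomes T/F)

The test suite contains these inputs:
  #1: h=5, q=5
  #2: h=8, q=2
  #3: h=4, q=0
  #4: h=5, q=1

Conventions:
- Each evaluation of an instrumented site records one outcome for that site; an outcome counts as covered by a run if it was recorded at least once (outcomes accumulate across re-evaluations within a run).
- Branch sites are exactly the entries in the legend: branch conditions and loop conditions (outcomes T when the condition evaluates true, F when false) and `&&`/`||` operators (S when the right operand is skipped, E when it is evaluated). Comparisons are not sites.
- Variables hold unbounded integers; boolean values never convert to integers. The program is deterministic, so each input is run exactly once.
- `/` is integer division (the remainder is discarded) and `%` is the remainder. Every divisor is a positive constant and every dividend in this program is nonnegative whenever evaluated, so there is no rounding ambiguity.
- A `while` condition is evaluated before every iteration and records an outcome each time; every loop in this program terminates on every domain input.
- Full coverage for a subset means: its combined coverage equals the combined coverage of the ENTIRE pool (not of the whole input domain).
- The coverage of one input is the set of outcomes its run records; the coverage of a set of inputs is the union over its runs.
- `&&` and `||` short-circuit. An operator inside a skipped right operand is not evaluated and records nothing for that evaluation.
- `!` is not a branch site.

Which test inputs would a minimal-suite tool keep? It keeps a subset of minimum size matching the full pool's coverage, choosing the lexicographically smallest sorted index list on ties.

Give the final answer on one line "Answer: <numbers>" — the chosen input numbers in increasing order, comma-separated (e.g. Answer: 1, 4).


run #1 (h=5, q=5) records B1=T, B5=T, B7=F, B8=T, B9=S, B12=T, B12=F
run #2 (h=8, q=2) records B1=F, B2=T, B3=E, B4=E, B5=F, B6=T, B7=F, B8=F, B9=E, B10=T, B11=S, B12=T, B12=F
run #3 (h=4, q=0) records B1=F, B2=T, B3=E, B4=E, B5=F, B6=T, B7=F, B8=T, B9=E, B12=T, B12=F
run #4 (h=5, q=1) records B1=F, B2=T, B3=S, B5=F, B6=T, B7=F, B8=T, B9=E, B12=T, B12=F
together the pool reaches 18 outcomes: B1=T, B1=F, B2=T, B3=S, B3=E, B4=E, B5=T, B5=F, B6=T, B7=F, B8=T, B8=F, B9=S, B9=E, B10=T, B11=S, B12=T, B12=F
no size-1 subset reaches all 18 outcomes (best union: 13/18)
no size-2 subset reaches all 18 outcomes (best union: 17/18)
inputs {1, 2, 4} (size 3) cover everything; no size-3 subset with a lexicographically smaller index list covers all 18
Answer: 1, 2, 4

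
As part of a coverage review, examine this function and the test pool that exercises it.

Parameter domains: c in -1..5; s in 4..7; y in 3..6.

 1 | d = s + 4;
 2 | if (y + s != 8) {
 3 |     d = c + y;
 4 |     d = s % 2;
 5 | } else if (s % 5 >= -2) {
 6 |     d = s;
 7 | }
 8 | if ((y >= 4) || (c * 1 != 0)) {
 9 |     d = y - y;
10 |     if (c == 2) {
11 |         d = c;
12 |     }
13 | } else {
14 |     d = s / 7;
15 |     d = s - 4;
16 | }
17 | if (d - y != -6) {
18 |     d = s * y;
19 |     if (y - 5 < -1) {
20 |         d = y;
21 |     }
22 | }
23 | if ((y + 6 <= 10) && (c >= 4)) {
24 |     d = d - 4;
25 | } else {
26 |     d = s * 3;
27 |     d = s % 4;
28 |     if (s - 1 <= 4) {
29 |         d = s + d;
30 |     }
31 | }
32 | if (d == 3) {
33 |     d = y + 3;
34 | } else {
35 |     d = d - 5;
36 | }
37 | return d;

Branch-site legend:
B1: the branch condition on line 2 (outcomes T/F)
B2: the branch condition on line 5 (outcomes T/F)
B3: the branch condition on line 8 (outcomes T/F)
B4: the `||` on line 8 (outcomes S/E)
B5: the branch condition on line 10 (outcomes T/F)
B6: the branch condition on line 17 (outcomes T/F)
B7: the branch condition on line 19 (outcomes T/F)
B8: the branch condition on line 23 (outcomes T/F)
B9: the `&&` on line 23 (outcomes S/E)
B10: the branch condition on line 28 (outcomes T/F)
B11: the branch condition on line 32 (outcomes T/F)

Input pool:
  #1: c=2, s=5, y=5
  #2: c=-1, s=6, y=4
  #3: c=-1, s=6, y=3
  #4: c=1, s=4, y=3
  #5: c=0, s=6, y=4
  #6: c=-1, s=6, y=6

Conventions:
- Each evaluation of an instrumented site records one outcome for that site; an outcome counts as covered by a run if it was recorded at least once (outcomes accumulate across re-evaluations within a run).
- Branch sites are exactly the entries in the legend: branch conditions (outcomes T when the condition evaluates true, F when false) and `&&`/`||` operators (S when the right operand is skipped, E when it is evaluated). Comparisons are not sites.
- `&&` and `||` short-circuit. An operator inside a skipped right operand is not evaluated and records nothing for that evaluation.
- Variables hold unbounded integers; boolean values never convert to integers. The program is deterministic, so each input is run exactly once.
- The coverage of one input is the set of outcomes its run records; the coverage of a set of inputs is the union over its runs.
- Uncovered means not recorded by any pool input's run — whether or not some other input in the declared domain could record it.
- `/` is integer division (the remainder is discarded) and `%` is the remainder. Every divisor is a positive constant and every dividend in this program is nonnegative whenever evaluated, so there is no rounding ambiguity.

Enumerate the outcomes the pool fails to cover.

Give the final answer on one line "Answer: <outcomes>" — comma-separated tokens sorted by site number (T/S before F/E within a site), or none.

#1 (c=2, s=5, y=5) -> covered: B1=T, B3=T, B4=S, B5=T, B6=T, B7=F, B8=F, B9=S, B10=T, B11=F
#2 (c=-1, s=6, y=4) -> covered: B1=T, B3=T, B4=S, B5=F, B6=T, B7=F, B8=F, B9=E, B10=F, B11=F
#3 (c=-1, s=6, y=3) -> covered: B1=T, B3=T, B4=E, B5=F, B6=T, B7=T, B8=F, B9=E, B10=F, B11=F
#4 (c=1, s=4, y=3) -> covered: B1=T, B3=T, B4=E, B5=F, B6=T, B7=T, B8=F, B9=E, B10=T, B11=F
#5 (c=0, s=6, y=4) -> covered: B1=T, B3=T, B4=S, B5=F, B6=T, B7=F, B8=F, B9=E, B10=F, B11=F
#6 (c=-1, s=6, y=6) -> covered: B1=T, B3=T, B4=S, B5=F, B6=F, B8=F, B9=S, B10=F, B11=F
union over the pool: B1=T, B3=T, B4=S, B4=E, B5=T, B5=F, B6=T, B6=F, B7=T, B7=F, B8=F, B9=S, B9=E, B10=T, B10=F, B11=F
uncovered (6 of 22): B1=F, B2=T, B2=F, B3=F, B8=T, B11=T

Answer: B1=F, B2=T, B2=F, B3=F, B8=T, B11=T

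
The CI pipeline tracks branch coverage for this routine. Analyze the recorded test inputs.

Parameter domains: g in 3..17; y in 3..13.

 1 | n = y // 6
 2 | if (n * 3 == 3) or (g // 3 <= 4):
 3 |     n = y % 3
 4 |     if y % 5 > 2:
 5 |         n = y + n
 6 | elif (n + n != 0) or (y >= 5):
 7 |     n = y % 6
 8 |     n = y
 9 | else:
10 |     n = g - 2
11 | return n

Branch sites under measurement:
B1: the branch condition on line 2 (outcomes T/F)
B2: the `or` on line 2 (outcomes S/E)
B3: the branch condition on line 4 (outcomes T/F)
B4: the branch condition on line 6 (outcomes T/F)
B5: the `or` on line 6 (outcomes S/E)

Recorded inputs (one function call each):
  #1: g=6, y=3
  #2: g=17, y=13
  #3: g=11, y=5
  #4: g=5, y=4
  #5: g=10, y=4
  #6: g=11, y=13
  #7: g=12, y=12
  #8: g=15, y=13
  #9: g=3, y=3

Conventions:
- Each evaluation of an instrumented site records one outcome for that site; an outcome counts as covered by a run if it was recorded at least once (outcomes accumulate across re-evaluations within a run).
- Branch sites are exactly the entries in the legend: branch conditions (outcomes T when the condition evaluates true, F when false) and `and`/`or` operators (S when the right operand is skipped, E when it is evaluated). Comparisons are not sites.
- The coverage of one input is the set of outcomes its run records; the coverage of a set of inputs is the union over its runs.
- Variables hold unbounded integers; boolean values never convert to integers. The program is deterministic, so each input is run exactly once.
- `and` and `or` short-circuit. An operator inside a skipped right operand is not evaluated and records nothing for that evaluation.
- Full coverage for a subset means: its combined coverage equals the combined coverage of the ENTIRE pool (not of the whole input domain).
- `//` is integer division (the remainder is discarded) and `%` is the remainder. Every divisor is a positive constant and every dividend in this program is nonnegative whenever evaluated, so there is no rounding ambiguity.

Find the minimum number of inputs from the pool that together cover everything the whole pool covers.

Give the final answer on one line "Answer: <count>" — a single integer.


input #1, g=6, y=3: events B2->E, B1->T, B3->T; outcomes B1=T, B2=E, B3=T
input #2, g=17, y=13: events B2->E, B1->F, B5->S, B4->T; outcomes B1=F, B2=E, B4=T, B5=S
input #3, g=11, y=5: events B2->E, B1->T, B3->F; outcomes B1=T, B2=E, B3=F
input #4, g=5, y=4: events B2->E, B1->T, B3->T; outcomes B1=T, B2=E, B3=T
input #5, g=10, y=4: events B2->E, B1->T, B3->T; outcomes B1=T, B2=E, B3=T
input #6, g=11, y=13: events B2->E, B1->T, B3->T; outcomes B1=T, B2=E, B3=T
input #7, g=12, y=12: events B2->E, B1->T, B3->F; outcomes B1=T, B2=E, B3=F
input #8, g=15, y=13: events B2->E, B1->F, B5->S, B4->T; outcomes B1=F, B2=E, B4=T, B5=S
input #9, g=3, y=3: events B2->E, B1->T, B3->T; outcomes B1=T, B2=E, B3=T
together the pool reaches 7 outcomes: B1=T, B1=F, B2=E, B3=T, B3=F, B4=T, B5=S
checked all size-1 subsets: none covers 7 outcomes (max 4/7)
checked all size-2 subsets: none covers 7 outcomes (max 6/7)
inputs {1, 2, 3} (size 3) cover everything; no size-3 subset with a lexicographically smaller index list covers all 7
Answer: 3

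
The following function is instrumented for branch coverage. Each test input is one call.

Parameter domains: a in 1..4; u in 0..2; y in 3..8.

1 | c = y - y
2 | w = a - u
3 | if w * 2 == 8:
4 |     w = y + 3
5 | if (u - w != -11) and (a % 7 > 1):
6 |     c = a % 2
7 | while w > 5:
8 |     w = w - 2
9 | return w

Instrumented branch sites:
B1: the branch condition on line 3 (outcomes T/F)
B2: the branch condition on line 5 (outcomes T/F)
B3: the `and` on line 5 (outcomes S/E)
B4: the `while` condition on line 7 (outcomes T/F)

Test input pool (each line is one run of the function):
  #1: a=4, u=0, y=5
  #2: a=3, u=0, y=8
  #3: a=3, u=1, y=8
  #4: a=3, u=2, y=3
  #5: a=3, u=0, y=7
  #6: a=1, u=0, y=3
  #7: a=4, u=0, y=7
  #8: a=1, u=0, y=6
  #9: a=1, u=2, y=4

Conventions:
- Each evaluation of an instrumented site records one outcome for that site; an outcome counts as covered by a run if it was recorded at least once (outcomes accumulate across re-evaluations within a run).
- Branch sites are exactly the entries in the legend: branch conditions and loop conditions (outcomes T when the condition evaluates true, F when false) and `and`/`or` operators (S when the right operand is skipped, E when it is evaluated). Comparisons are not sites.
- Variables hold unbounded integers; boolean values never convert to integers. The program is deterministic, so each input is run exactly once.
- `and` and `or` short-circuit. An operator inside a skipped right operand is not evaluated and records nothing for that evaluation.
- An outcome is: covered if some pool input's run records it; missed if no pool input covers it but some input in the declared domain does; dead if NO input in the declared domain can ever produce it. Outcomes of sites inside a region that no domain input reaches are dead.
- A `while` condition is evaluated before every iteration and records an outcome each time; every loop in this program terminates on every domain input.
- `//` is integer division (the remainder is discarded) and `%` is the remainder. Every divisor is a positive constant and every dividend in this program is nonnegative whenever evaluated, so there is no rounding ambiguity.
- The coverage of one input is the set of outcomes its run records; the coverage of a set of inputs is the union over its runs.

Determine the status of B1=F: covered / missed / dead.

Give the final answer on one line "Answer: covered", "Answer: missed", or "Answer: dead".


B1=F is recorded by pool input(s) 2, 3, 4, 5, 6, 8, 9 -> covered
Answer: covered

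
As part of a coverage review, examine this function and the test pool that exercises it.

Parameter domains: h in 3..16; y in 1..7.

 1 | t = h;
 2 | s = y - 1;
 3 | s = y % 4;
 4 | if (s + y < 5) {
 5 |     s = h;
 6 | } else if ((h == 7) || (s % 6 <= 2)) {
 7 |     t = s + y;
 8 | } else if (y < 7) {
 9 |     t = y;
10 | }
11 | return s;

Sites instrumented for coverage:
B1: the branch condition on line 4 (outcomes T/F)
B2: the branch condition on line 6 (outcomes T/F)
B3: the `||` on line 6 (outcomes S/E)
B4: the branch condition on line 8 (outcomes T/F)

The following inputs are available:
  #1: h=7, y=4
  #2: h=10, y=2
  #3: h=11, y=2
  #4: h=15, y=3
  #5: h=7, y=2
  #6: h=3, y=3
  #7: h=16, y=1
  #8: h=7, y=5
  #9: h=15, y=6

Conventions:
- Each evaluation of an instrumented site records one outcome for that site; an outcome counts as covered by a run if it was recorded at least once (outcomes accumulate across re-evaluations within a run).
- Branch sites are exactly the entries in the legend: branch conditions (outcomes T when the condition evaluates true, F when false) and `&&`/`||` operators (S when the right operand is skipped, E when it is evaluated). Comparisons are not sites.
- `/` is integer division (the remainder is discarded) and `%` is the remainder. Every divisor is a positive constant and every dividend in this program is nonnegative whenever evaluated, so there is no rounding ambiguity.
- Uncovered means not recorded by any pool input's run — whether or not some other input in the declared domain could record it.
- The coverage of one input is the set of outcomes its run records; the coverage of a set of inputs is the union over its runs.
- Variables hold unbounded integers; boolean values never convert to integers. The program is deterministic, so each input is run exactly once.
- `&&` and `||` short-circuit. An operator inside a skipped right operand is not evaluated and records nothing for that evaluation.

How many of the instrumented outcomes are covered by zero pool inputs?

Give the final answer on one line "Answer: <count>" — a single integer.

input #1 (h=7, y=4): covers B1=T
input #2 (h=10, y=2): covers B1=T
input #3 (h=11, y=2): covers B1=T
input #4 (h=15, y=3): covers B1=F, B2=F, B3=E, B4=T
input #5 (h=7, y=2): covers B1=T
input #6 (h=3, y=3): covers B1=F, B2=F, B3=E, B4=T
input #7 (h=16, y=1): covers B1=T
input #8 (h=7, y=5): covers B1=F, B2=T, B3=S
input #9 (h=15, y=6): covers B1=F, B2=T, B3=E
union over the pool: B1=T, B1=F, B2=T, B2=F, B3=S, B3=E, B4=T
uncovered (1 of 8): B4=F

Answer: 1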